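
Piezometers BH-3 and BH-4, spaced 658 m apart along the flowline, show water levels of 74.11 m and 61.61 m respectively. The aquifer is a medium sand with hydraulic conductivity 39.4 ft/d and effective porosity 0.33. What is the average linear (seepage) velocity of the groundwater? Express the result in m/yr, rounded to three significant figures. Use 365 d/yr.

252 m/yr

Hydraulic gradient i = (74.11 − 61.61) / 658 = 12.50 / 658 = 0.01900
K = 39.4 ft/d × 0.3048 = 12.01 m/d
q = Ki = 12.01 × 0.01900 = 0.2281 m/d
v_s = q/n_e = 0.2281/0.33 = 0.6913 m/d
   = 0.6913 × 365 = 252 m/yr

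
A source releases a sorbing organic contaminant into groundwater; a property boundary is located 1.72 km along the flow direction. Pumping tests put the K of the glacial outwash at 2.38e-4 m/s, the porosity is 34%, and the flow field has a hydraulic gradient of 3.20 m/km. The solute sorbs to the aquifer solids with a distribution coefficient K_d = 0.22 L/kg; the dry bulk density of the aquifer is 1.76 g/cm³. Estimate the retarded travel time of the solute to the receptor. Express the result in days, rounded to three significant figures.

K = 2.38e-4 m/s × 86400 s/d = 20.56 m/d
Darcy flux q = K·i = 20.56 × 0.0032 = 0.06580 m/d
Average linear velocity = 0.06580 / 0.34 = 0.1935 m/d
Retardation R = 1 + ρ_b·K_d/n = 1 + 1.76×0.22/0.34 = 2.139
Contaminant velocity v_c = v/R = 0.1935/2.139 = 0.09049 m/d
L = 1.72 km = 1720 m
t = L/v_c = 1720/0.09049 = 19010 d

19000 days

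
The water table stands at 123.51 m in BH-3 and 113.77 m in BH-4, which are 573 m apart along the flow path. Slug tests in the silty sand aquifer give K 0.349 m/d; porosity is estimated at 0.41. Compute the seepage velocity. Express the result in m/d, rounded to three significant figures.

Hydraulic gradient i = (123.51 − 113.77) / 573 = 9.74 / 573 = 0.01700
Specific discharge q = 0.349 × 0.01700 = 0.005932 m/d
v = Ki/n = 0.349·0.01700/0.41 = 0.01447 m/d

0.0145 m/d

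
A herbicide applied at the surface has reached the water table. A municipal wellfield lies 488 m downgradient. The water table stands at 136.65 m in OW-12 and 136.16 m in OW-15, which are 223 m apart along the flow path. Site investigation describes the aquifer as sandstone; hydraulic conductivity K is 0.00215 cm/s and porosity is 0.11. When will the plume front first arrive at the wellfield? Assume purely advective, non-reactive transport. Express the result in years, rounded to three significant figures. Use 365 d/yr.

36.0 years

Hydraulic gradient i = (136.65 − 136.16) / 223 = 0.49 / 223 = 0.002197
K = 0.00215 cm/s × 864 = 1.858 m/d
Darcy flux q = K·i = 1.858 × 0.002197 = 0.004082 m/d
Average linear velocity = 0.004082 / 0.11 = 0.03711 m/d
t = L / v = 488 / 0.03711 = 13150 d
   = 13150 / 365 = 36.0 yr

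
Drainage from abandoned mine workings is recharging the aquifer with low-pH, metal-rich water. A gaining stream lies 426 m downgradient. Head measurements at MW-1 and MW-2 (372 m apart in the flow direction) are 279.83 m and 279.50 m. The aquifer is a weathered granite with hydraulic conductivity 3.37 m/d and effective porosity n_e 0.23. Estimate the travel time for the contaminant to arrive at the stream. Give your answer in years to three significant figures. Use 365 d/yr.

89.8 years

Hydraulic gradient i = (279.83 − 279.50) / 372 = 0.33 / 372 = 8.871e-4
Darcy flux q = K·i = 3.37 × 8.871e-4 = 0.002990 m/d
v = Ki/n = 3.37·8.871e-4/0.23 = 0.01300 m/d
t = L / v = 426 / 0.01300 = 32770 d
   = 32770 / 365 = 89.8 yr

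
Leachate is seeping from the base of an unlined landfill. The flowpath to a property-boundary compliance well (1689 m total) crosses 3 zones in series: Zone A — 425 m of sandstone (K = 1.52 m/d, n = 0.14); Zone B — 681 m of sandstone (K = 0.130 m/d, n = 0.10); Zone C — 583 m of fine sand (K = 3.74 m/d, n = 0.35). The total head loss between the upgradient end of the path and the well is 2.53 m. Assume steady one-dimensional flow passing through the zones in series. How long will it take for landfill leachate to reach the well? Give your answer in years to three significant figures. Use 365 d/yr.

Steady 1-D flow in series ⇒ the Darcy flux q is identical in every zone and the zone head losses add (resistances L/K in series).
Σ(L/K) = 425/1.52 + 681/0.130 + 583/3.74 = 279.6 + 5238 + 155.9 = 5674 d
q = ΔH / Σ(L/K) = 2.53 / 5674 = 4.459e-4 m/d (same in every zone)
Zone A: v = q/n = 4.459e-4/0.14 = 0.003185 m/d → t_A = 425/0.003185 = 133400 d
Zone B: v = q/n = 4.459e-4/0.10 = 0.004459 m/d → t_B = 681/0.004459 = 152700 d
Zone C: v = q/n = 4.459e-4/0.35 = 0.001274 m/d → t_C = 583/0.001274 = 457600 d
Total t = 133400 + 152700 + 457600 = 743800 d
   = 743800 / 365 = 2040 yr

2040 years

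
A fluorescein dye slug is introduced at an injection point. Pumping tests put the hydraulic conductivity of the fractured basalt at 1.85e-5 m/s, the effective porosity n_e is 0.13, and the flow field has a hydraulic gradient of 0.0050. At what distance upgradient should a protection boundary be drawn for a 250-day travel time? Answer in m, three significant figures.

15.4 m

K = 1.85e-5 m/s × 86400 s/d = 1.598 m/d
Specific discharge q = 1.598 × 0.0050 = 0.007992 m/d
Average linear velocity = 0.007992 / 0.13 = 0.06148 m/d
L = v × T = 0.06148 × 250 = 15.37 m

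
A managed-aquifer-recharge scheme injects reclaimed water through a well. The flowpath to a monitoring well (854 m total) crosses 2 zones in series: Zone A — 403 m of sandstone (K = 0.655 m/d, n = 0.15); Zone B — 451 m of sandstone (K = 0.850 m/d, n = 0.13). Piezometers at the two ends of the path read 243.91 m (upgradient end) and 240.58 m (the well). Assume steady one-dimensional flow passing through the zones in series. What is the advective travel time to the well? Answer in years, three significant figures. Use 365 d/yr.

112 years

Total head drop ΔH = 243.91 − 240.58 = 3.33 m
Continuity: the same q passes through each zone, so ΔH = q·Σ(L_j/K_j) — the zones act as resistances in series.
Σ(L/K) = 403/0.655 + 451/0.850 = 615.3 + 530.6 = 1146 d
q = ΔH / Σ(L/K) = 3.33 / 1146 = 0.002906 m/d (same in every zone)
Zone A: v = q/n = 0.002906/0.15 = 0.01937 m/d → t_A = 403/0.01937 = 20800 d
Zone B: v = q/n = 0.002906/0.13 = 0.02235 m/d → t_B = 451/0.02235 = 20170 d
Total t = 20800 + 20170 = 40980 d
   = 40980 / 365 = 112 yr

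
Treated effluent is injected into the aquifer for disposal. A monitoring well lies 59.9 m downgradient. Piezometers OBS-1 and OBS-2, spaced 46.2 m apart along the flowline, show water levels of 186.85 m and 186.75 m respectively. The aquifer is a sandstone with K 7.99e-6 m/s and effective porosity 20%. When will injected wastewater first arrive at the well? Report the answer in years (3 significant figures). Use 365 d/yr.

22.0 years

Hydraulic gradient i = (186.85 − 186.75) / 46.2 = 0.10 / 46.2 = 0.002165
K = 7.99e-6 m/s × 86400 s/d = 0.6903 m/d
q = Ki = 0.6903 × 0.002165 = 0.001494 m/d
Seepage velocity v = q / n = 0.001494 / 0.20 = 0.007471 m/d
t = L / v = 59.9 / 0.007471 = 8017 d
   = 8017 / 365 = 22.0 yr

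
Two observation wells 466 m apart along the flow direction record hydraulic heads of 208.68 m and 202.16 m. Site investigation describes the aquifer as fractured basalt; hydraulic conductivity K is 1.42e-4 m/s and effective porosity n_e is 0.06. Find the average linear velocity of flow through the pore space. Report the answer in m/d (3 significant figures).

2.86 m/d

Hydraulic gradient i = (208.68 − 202.16) / 466 = 6.52 / 466 = 0.01399
K = 1.42e-4 m/s × 86400 s/d = 12.27 m/d
Darcy flux q = K·i = 12.27 × 0.01399 = 0.1717 m/d
Seepage velocity v = q / n = 0.1717 / 0.06 = 2.861 m/d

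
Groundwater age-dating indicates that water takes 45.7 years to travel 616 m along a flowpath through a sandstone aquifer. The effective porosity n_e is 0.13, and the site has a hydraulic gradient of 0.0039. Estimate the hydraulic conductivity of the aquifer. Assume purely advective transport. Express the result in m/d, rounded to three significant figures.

1.23 m/d

t = 45.7 years = 16680 d
v = L / t = 616 / 16680 = 0.03693 m/d
K = v · n / i = 0.03693 × 0.13 / 0.0039 = 1.23 m/d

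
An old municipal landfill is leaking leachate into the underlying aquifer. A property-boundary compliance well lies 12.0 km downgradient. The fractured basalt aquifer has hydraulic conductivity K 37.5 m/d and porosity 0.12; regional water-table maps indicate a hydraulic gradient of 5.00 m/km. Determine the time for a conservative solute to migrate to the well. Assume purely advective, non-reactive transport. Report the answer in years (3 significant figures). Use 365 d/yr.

21.0 years

Specific discharge q = 37.5 × 0.0050 = 0.1875 m/d
v_s = q/n_e = 0.1875/0.12 = 1.563 m/d
L = 12.0 km = 12000 m
t = L / v = 12000 / 1.563 = 7680 d
   = 7680 / 365 = 21.0 yr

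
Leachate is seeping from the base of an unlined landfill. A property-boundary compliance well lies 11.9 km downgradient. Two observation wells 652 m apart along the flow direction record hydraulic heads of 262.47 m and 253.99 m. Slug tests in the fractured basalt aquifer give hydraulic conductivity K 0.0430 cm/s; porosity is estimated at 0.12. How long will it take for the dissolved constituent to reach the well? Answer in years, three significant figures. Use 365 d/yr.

8.10 years

Hydraulic gradient i = (262.47 − 253.99) / 652 = 8.48 / 652 = 0.01301
K = 0.0430 cm/s × 864 = 37.15 m/d
q = Ki = 37.15 × 0.01301 = 0.4832 m/d
Seepage velocity v = q / n = 0.4832 / 0.12 = 4.027 m/d
L = 11.9 km = 11900 m
t = L / v = 11900 / 4.027 = 2955 d
   = 2955 / 365 = 8.10 yr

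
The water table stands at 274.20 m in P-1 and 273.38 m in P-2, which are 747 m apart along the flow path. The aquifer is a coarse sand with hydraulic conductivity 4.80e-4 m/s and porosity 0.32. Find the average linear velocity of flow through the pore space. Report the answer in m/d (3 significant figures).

0.142 m/d

Hydraulic gradient i = (274.20 − 273.38) / 747 = 0.82 / 747 = 0.001098
K = 4.80e-4 m/s × 86400 s/d = 41.47 m/d
Specific discharge q = 41.47 × 0.001098 = 0.04552 m/d
Seepage velocity v = q / n = 0.04552 / 0.32 = 0.1423 m/d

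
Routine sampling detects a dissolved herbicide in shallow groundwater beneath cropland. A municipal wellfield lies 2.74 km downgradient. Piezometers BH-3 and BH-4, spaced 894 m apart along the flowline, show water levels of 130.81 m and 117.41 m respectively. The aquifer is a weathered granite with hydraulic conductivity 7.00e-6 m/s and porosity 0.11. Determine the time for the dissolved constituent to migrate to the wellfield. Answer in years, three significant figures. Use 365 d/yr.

Hydraulic gradient i = (130.81 − 117.41) / 894 = 13.40 / 894 = 0.01499
K = 7.00e-6 m/s × 86400 s/d = 0.6048 m/d
Specific discharge q = 0.6048 × 0.01499 = 0.009065 m/d
v = Ki/n = 0.6048·0.01499/0.11 = 0.08241 m/d
L = 2.74 km = 2740 m
t = L / v = 2740 / 0.08241 = 33250 d
   = 33250 / 365 = 91.1 yr

91.1 years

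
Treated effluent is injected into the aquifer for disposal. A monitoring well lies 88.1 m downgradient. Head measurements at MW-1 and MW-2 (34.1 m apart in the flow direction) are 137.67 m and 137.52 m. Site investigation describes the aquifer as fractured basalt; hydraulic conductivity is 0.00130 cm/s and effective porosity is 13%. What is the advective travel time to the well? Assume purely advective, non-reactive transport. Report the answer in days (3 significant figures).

Hydraulic gradient i = (137.67 − 137.52) / 34.1 = 0.15 / 34.1 = 0.004399
K = 0.00130 cm/s × 864 = 1.123 m/d
q = Ki = 1.123 × 0.004399 = 0.004941 m/d
v_s = q/n_e = 0.004941/0.13 = 0.03801 m/d
t = L / v = 88.1 / 0.03801 = 2318 d

2320 days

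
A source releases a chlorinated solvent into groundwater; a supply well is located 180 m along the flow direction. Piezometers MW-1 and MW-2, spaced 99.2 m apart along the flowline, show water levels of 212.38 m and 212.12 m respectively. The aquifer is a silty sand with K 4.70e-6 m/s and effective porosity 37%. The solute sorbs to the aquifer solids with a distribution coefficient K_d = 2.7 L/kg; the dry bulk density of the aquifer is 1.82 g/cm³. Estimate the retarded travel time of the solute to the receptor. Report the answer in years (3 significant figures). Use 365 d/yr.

2450 years

Hydraulic gradient i = (212.38 − 212.12) / 99.2 = 0.26 / 99.2 = 0.002621
K = 4.70e-6 m/s × 86400 s/d = 0.4061 m/d
Specific discharge q = 0.4061 × 0.002621 = 0.001064 m/d
v_s = q/n_e = 0.001064/0.37 = 0.002877 m/d
Retardation R = 1 + ρ_b·K_d/n = 1 + 1.82×2.7/0.37 = 14.28
Contaminant velocity v_c = v/R = 0.002877/14.28 = 2.014e-4 m/d
t = L/v_c = 180/2.014e-4 = 893600 d
   = 893600/365 = 2450 yr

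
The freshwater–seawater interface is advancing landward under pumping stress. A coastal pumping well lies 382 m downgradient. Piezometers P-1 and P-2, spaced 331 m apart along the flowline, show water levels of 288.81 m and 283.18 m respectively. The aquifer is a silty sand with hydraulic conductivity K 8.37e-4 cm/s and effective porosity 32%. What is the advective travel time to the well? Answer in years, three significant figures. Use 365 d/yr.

Hydraulic gradient i = (288.81 − 283.18) / 331 = 5.63 / 331 = 0.01701
K = 8.37e-4 cm/s × 864 = 0.7232 m/d
q = Ki = 0.7232 × 0.01701 = 0.01230 m/d
v = Ki/n = 0.7232·0.01701/0.32 = 0.03844 m/d
t = L / v = 382 / 0.03844 = 9938 d
   = 9938 / 365 = 27.2 yr

27.2 years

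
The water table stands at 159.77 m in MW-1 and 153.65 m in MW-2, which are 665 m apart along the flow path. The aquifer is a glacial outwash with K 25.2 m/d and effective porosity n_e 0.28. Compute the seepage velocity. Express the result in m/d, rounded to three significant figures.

0.828 m/d

Hydraulic gradient i = (159.77 − 153.65) / 665 = 6.12 / 665 = 0.009203
q = Ki = 25.2 × 0.009203 = 0.2319 m/d
Seepage velocity v = q / n = 0.2319 / 0.28 = 0.8283 m/d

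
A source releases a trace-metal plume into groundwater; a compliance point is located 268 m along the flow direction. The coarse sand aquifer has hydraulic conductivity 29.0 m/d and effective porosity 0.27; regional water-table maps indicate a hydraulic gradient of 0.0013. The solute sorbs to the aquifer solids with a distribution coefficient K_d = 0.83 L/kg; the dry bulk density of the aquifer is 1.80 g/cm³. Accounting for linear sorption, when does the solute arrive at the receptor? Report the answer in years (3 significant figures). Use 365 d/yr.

34.4 years

Specific discharge q = 29.0 × 0.0013 = 0.03770 m/d
v = Ki/n = 29.0·0.0013/0.27 = 0.1396 m/d
Retardation R = 1 + ρ_b·K_d/n = 1 + 1.80×0.83/0.27 = 6.533
Contaminant velocity v_c = v/R = 0.1396/6.533 = 0.02137 m/d
t = L/v_c = 268/0.02137 = 12540 d
   = 12540/365 = 34.4 yr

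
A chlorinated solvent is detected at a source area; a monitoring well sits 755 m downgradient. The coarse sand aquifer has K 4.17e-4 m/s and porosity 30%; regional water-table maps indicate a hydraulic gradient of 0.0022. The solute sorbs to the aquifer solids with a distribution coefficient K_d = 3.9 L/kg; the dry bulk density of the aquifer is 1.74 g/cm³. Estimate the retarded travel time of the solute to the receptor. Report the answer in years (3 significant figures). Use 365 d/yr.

K = 4.17e-4 m/s × 86400 s/d = 36.03 m/d
Specific discharge q = 36.03 × 0.0022 = 0.07926 m/d
v_s = q/n_e = 0.07926/0.30 = 0.2642 m/d
Retardation R = 1 + ρ_b·K_d/n = 1 + 1.74×3.9/0.30 = 23.62
Contaminant velocity v_c = v/R = 0.2642/23.62 = 0.01119 m/d
t = L/v_c = 755/0.01119 = 67500 d
   = 67500/365 = 185 yr

185 years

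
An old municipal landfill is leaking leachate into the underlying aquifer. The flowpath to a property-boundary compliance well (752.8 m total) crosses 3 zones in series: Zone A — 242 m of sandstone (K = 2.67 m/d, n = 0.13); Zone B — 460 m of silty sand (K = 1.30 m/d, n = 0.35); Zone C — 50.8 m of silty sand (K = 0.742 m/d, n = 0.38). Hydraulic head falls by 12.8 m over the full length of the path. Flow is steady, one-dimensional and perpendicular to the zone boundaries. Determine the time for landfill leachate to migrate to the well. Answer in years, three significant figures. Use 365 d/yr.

23.2 years

Steady 1-D flow in series ⇒ the Darcy flux q is identical in every zone and the zone head losses add (resistances L/K in series).
Σ(L/K) = 242/2.67 + 460/1.30 + 50.8/0.742 = 90.64 + 353.8 + 68.46 = 512.9 d
q = ΔH / Σ(L/K) = 12.8 / 512.9 = 0.02495 m/d (same in every zone)
Zone A: v = q/n = 0.02495/0.13 = 0.1920 m/d → t_A = 242/0.1920 = 1261 d
Zone B: v = q/n = 0.02495/0.35 = 0.07130 m/d → t_B = 460/0.07130 = 6452 d
Zone C: v = q/n = 0.02495/0.38 = 0.06567 m/d → t_C = 50.8/0.06567 = 773.6 d
Total t = 1261 + 6452 + 773.6 = 8486 d
   = 8486 / 365 = 23.2 yr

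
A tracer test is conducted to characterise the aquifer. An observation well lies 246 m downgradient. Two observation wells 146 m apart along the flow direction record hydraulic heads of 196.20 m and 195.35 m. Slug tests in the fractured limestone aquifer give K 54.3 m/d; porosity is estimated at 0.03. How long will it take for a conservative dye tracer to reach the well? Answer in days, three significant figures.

23.3 days

Hydraulic gradient i = (196.20 − 195.35) / 146 = 0.85 / 146 = 0.005822
Specific discharge q = 54.3 × 0.005822 = 0.3161 m/d
Seepage velocity v = q / n = 0.3161 / 0.03 = 10.54 m/d
t = L / v = 246 / 10.54 = 23.34 d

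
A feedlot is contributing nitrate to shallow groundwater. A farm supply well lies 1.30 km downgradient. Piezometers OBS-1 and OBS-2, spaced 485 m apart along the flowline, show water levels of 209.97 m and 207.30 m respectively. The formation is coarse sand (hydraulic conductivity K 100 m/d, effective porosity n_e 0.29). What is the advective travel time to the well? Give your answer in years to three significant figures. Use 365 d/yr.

Hydraulic gradient i = (209.97 − 207.30) / 485 = 2.67 / 485 = 0.005505
Specific discharge q = 100 × 0.005505 = 0.5505 m/d
Average linear velocity = 0.5505 / 0.29 = 1.898 m/d
L = 1.30 km = 1300 m
t = L / v = 1300 / 1.898 = 684.8 d
   = 684.8 / 365 = 1.88 yr

1.88 years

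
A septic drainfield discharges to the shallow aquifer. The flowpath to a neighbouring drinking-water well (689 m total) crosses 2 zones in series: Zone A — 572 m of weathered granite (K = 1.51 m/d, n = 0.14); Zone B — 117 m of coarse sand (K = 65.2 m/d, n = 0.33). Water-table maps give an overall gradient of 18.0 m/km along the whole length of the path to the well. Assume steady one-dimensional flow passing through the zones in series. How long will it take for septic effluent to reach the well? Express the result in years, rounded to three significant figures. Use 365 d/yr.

Continuity: the same q passes through each zone, so ΔH = q·Σ(L_j/K_j) — the zones act as resistances in series.
Σ(L/K) = 572/1.51 + 117/65.2 = 378.8 + 1.794 = 380.6 d
K_eq = L_total / Σ(L/K) = 689 / 380.6 = 1.810 m/d
q = K_eq · i = 1.810 × 0.018 = 0.03259 m/d (same in every zone)
Zone A: v = q/n = 0.03259/0.14 = 0.2328 m/d → t_A = 572/0.2328 = 2458 d
Zone B: v = q/n = 0.03259/0.33 = 0.09874 m/d → t_B = 117/0.09874 = 1185 d
Total t = 2458 + 1185 = 3642 d
   = 3642 / 365 = 9.98 yr

9.98 years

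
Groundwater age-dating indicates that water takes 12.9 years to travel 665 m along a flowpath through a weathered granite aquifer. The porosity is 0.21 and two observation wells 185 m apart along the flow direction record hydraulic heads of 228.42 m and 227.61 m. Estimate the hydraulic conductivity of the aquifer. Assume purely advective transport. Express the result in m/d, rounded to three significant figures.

6.77 m/d

Hydraulic gradient i = (228.42 − 227.61) / 185 = 0.81 / 185 = 0.004378
t = 12.9 years = 4709 d
v = L / t = 665 / 4709 = 0.1412 m/d
K = v · n / i = 0.1412 × 0.21 / 0.004378 = 6.77 m/d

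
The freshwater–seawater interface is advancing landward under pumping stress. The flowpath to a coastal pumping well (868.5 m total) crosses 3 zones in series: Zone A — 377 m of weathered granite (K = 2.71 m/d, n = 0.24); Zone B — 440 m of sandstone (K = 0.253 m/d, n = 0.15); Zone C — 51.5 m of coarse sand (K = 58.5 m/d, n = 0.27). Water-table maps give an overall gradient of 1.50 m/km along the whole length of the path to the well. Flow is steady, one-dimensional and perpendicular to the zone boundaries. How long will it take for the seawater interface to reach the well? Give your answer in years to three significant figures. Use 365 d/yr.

673 years

Steady 1-D flow in series ⇒ the Darcy flux q is identical in every zone and the zone head losses add (resistances L/K in series).
Σ(L/K) = 377/2.71 + 440/0.253 + 51.5/58.5 = 139.1 + 1739 + 0.8803 = 1879 d
K_eq = L_total / Σ(L/K) = 868.5 / 1879 = 0.4622 m/d
q = K_eq · i = 0.4622 × 0.0015 = 6.933e-4 m/d (same in every zone)
Zone A: v = q/n = 6.933e-4/0.24 = 0.002889 m/d → t_A = 377/0.002889 = 130500 d
Zone B: v = q/n = 6.933e-4/0.15 = 0.004622 m/d → t_B = 440/0.004622 = 95200 d
Zone C: v = q/n = 6.933e-4/0.27 = 0.002568 m/d → t_C = 51.5/0.002568 = 20060 d
Total t = 130500 + 95200 + 20060 = 245800 d
   = 245800 / 365 = 673 yr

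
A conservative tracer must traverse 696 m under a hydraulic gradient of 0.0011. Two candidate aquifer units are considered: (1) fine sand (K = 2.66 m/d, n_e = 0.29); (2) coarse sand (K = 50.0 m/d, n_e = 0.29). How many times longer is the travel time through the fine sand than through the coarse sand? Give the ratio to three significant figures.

18.8

Unit 1 (fine sand): v = 2.66×0.0011/0.29 = 0.01009 m/d, t = 696/0.01009 = 68980 d
Unit 2 (coarse sand): v = 50.0×0.0011/0.29 = 0.1897 m/d, t = 696/0.1897 = 3670 d
t(fine sand) / t(coarse sand) = 68980/3670 = 18.8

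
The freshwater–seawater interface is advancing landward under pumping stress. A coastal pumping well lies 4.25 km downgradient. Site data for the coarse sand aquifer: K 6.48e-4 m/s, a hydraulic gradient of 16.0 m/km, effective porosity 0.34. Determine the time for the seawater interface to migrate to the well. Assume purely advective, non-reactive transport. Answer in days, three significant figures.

K = 6.48e-4 m/s × 86400 s/d = 55.99 m/d
Specific discharge q = 55.99 × 0.016 = 0.8958 m/d
v = Ki/n = 55.99·0.016/0.34 = 2.635 m/d
L = 4.25 km = 4250 m
t = L / v = 4250 / 2.635 = 1613 d

1610 days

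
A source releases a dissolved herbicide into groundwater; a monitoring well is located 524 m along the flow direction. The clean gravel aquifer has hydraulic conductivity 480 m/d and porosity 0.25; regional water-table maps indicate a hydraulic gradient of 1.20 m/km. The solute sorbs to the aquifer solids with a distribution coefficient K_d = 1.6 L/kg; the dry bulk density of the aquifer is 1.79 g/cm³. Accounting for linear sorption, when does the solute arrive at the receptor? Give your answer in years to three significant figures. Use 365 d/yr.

7.76 years

q = Ki = 480 × 0.0012 = 0.5760 m/d
v = Ki/n = 480·0.0012/0.25 = 2.304 m/d
Retardation R = 1 + ρ_b·K_d/n = 1 + 1.79×1.6/0.25 = 12.46
Contaminant velocity v_c = v/R = 2.304/12.46 = 0.1850 m/d
t = L/v_c = 524/0.1850 = 2833 d
   = 2833/365 = 7.76 yr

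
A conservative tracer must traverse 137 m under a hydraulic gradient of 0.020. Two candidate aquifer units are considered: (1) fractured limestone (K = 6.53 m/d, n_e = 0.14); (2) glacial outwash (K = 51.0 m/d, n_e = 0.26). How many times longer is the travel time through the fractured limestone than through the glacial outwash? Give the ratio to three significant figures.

Unit 1 (fractured limestone): v = 6.53×0.020/0.14 = 0.9329 m/d, t = 137/0.9329 = 146.9 d
Unit 2 (glacial outwash): v = 51.0×0.020/0.26 = 3.923 m/d, t = 137/3.923 = 34.92 d
t(fractured limestone) / t(glacial outwash) = 146.9/34.92 = 4.21

4.21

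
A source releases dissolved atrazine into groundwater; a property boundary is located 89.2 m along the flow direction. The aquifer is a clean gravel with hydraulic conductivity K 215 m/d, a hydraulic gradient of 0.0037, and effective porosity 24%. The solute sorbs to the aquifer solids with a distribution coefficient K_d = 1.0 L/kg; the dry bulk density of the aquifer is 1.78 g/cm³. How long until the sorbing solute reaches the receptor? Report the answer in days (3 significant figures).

227 days

Darcy flux q = K·i = 215 × 0.0037 = 0.7955 m/d
Average linear velocity = 0.7955 / 0.24 = 3.315 m/d
Retardation R = 1 + ρ_b·K_d/n = 1 + 1.78×1.0/0.24 = 8.417
Contaminant velocity v_c = v/R = 3.315/8.417 = 0.3938 m/d
t = L/v_c = 89.2/0.3938 = 226.5 d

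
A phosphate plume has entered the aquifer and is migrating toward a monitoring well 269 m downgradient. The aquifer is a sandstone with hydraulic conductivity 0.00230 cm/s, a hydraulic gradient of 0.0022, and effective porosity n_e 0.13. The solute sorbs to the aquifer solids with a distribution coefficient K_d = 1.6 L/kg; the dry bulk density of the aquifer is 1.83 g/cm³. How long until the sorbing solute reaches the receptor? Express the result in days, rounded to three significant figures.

K = 0.00230 cm/s × 864 = 1.987 m/d
Specific discharge q = 1.987 × 0.0022 = 0.004372 m/d
Average linear velocity = 0.004372 / 0.13 = 0.03363 m/d
Retardation R = 1 + ρ_b·K_d/n = 1 + 1.83×1.6/0.13 = 23.52
Contaminant velocity v_c = v/R = 0.03363/23.52 = 0.001430 m/d
t = L/v_c = 269/0.001430 = 188200 d

188000 days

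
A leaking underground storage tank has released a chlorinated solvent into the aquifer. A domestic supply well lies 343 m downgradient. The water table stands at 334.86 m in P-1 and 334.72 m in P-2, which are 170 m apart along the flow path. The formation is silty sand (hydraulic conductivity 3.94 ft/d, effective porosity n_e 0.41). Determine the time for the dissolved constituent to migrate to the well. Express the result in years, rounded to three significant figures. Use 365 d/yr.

390 years

Hydraulic gradient i = (334.86 − 334.72) / 170 = 0.14 / 170 = 8.235e-4
K = 3.94 ft/d × 0.3048 = 1.201 m/d
Specific discharge q = 1.201 × 8.235e-4 = 9.890e-4 m/d
v = Ki/n = 1.201·8.235e-4/0.41 = 0.002412 m/d
t = L / v = 343 / 0.002412 = 142200 d
   = 142200 / 365 = 390 yr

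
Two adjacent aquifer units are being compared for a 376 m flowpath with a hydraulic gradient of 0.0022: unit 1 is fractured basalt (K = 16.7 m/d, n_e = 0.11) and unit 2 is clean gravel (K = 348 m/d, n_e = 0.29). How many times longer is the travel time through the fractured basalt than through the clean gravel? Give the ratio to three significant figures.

7.90

Unit 1 (fractured basalt): v = 16.7×0.0022/0.11 = 0.3340 m/d, t = 376/0.3340 = 1126 d
Unit 2 (clean gravel): v = 348×0.0022/0.29 = 2.640 m/d, t = 376/2.640 = 142.4 d
t(fractured basalt) / t(clean gravel) = 1126/142.4 = 7.90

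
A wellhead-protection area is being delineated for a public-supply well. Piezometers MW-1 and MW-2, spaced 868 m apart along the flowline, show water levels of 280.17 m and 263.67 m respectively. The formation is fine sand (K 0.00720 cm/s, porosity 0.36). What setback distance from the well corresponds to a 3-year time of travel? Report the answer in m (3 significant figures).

360 m

Hydraulic gradient i = (280.17 − 263.67) / 868 = 16.50 / 868 = 0.01901
K = 0.00720 cm/s × 864 = 6.221 m/d
q = Ki = 6.221 × 0.01901 = 0.1183 m/d
Average linear velocity = 0.1183 / 0.36 = 0.3285 m/d
T = 3 yr × 365 = 1095 d
L = v × T = 0.3285 × 1095 = 359.7 m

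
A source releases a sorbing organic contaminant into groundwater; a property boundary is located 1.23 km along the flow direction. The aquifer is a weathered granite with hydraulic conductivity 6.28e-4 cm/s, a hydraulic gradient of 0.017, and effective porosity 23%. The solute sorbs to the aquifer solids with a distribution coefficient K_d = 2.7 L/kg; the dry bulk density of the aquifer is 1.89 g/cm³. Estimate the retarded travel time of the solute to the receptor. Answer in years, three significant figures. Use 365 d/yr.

K = 6.28e-4 cm/s × 864 = 0.5426 m/d
Darcy flux q = K·i = 0.5426 × 0.017 = 0.009224 m/d
Seepage velocity v = q / n = 0.009224 / 0.23 = 0.04010 m/d
Retardation R = 1 + ρ_b·K_d/n = 1 + 1.89×2.7/0.23 = 23.19
Contaminant velocity v_c = v/R = 0.04010/23.19 = 0.001730 m/d
L = 1.23 km = 1230 m
t = L/v_c = 1230/0.001730 = 711100 d
   = 711100/365 = 1950 yr

1950 years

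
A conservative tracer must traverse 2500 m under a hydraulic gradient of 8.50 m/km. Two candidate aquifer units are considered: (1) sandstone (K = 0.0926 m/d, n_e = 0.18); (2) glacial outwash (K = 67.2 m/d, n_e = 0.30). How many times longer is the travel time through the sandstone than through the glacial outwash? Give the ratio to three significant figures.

Unit 1 (sandstone): v = 0.0926×0.0085/0.18 = 0.004373 m/d, t = 2500/0.004373 = 571700 d
Unit 2 (glacial outwash): v = 67.2×0.0085/0.30 = 1.904 m/d, t = 2500/1.904 = 1313 d
t(sandstone) / t(glacial outwash) = 571700/1313 = 435

435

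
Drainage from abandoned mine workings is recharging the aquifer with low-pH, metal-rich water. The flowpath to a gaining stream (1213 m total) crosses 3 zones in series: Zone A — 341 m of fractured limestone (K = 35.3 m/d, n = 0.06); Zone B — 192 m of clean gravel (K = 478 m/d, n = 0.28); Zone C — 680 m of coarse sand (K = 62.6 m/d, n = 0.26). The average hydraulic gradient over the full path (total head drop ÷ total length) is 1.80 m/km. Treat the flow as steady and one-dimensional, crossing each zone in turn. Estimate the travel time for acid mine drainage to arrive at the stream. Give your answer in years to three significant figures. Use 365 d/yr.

6.59 years

Steady 1-D flow in series ⇒ the Darcy flux q is identical in every zone and the zone head losses add (resistances L/K in series).
Σ(L/K) = 341/35.3 + 192/478 + 680/62.6 = 9.660 + 0.4017 + 10.86 = 20.92 d
K_eq = L_total / Σ(L/K) = 1213 / 20.92 = 57.97 m/d
q = K_eq · i = 57.97 × 0.0018 = 0.1043 m/d (same in every zone)
Zone A: v = q/n = 0.1043/0.06 = 1.739 m/d → t_A = 341/1.739 = 196.1 d
Zone B: v = q/n = 0.1043/0.28 = 0.3727 m/d → t_B = 192/0.3727 = 515.2 d
Zone C: v = q/n = 0.1043/0.26 = 0.4013 m/d → t_C = 680/0.4013 = 1694 d
Total t = 196.1 + 515.2 + 1694 = 2406 d
   = 2406 / 365 = 6.59 yr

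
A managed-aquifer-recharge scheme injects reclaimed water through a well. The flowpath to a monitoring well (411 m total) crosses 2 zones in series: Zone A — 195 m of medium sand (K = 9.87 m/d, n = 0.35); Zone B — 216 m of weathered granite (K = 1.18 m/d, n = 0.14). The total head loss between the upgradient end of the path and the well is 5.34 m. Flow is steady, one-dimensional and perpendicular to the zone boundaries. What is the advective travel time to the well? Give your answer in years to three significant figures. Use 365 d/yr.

Steady 1-D flow in series ⇒ the Darcy flux q is identical in every zone and the zone head losses add (resistances L/K in series).
Σ(L/K) = 195/9.87 + 216/1.18 = 19.76 + 183.1 = 202.8 d
q = ΔH / Σ(L/K) = 5.34 / 202.8 = 0.02633 m/d (same in every zone)
Zone A: v = q/n = 0.02633/0.35 = 0.07523 m/d → t_A = 195/0.07523 = 2592 d
Zone B: v = q/n = 0.02633/0.14 = 0.1881 m/d → t_B = 216/0.1881 = 1148 d
Total t = 2592 + 1148 = 3741 d
   = 3741 / 365 = 10.2 yr

10.2 years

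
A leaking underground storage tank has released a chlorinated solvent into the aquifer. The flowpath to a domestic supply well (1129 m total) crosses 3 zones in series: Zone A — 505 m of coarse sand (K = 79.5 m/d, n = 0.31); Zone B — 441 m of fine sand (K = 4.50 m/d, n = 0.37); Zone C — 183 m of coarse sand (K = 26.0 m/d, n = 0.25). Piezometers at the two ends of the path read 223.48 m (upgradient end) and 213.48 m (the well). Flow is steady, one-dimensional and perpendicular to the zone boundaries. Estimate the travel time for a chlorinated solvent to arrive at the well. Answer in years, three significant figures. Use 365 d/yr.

11.2 years

Total head drop ΔH = 223.48 − 213.48 = 10.00 m
Steady 1-D flow in series ⇒ the Darcy flux q is identical in every zone and the zone head losses add (resistances L/K in series).
Σ(L/K) = 505/79.5 + 441/4.50 + 183/26.0 = 6.352 + 98.00 + 7.038 = 111.4 d
q = ΔH / Σ(L/K) = 10.00 / 111.4 = 0.08977 m/d (same in every zone)
Zone A: v = q/n = 0.08977/0.31 = 0.2896 m/d → t_A = 505/0.2896 = 1744 d
Zone B: v = q/n = 0.08977/0.37 = 0.2426 m/d → t_B = 441/0.2426 = 1818 d
Zone C: v = q/n = 0.08977/0.25 = 0.3591 m/d → t_C = 183/0.3591 = 509.6 d
Total t = 1744 + 1818 + 509.6 = 4071 d
   = 4071 / 365 = 11.2 yr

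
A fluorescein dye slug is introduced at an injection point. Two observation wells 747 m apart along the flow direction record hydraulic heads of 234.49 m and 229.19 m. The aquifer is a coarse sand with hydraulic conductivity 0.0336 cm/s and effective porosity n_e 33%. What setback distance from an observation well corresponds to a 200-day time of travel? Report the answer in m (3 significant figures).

Hydraulic gradient i = (234.49 − 229.19) / 747 = 5.30 / 747 = 0.007095
K = 0.0336 cm/s × 864 = 29.03 m/d
Specific discharge q = 29.03 × 0.007095 = 0.2060 m/d
v_s = q/n_e = 0.2060/0.33 = 0.6242 m/d
L = v × T = 0.6242 × 200 = 124.8 m

125 m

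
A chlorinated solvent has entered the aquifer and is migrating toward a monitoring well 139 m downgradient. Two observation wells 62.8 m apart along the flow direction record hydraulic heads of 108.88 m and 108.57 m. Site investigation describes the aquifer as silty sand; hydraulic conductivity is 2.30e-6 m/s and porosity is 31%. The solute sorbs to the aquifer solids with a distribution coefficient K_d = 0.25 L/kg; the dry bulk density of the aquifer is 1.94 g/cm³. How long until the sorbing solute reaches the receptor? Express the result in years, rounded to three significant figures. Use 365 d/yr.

309 years

Hydraulic gradient i = (108.88 − 108.57) / 62.8 = 0.31 / 62.8 = 0.004936
K = 2.30e-6 m/s × 86400 s/d = 0.1987 m/d
Darcy flux q = K·i = 0.1987 × 0.004936 = 9.809e-4 m/d
v = Ki/n = 0.1987·0.004936/0.31 = 0.003164 m/d
Retardation R = 1 + ρ_b·K_d/n = 1 + 1.94×0.25/0.31 = 2.565
Contaminant velocity v_c = v/R = 0.003164/2.565 = 0.001234 m/d
t = L/v_c = 139/0.001234 = 112700 d
   = 112700/365 = 309 yr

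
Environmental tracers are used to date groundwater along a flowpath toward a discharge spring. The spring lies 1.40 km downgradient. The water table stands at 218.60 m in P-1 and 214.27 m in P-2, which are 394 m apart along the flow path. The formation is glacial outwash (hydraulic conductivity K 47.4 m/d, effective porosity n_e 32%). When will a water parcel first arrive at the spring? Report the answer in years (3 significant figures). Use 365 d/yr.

2.36 years

Hydraulic gradient i = (218.60 − 214.27) / 394 = 4.33 / 394 = 0.01099
q = Ki = 47.4 × 0.01099 = 0.5209 m/d
Seepage velocity v = q / n = 0.5209 / 0.32 = 1.628 m/d
L = 1.40 km = 1400 m
t = L / v = 1400 / 1.628 = 860.0 d
   = 860.0 / 365 = 2.36 yr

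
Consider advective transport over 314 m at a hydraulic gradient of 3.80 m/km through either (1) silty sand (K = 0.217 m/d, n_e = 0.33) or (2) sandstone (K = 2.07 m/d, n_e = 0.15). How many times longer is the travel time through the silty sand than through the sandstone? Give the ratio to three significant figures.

21.0

Unit 1 (silty sand): v = 0.217×0.0038/0.33 = 0.002499 m/d, t = 314/0.002499 = 125700 d
Unit 2 (sandstone): v = 2.07×0.0038/0.15 = 0.05244 m/d, t = 314/0.05244 = 5988 d
t(silty sand) / t(sandstone) = 125700/5988 = 21.0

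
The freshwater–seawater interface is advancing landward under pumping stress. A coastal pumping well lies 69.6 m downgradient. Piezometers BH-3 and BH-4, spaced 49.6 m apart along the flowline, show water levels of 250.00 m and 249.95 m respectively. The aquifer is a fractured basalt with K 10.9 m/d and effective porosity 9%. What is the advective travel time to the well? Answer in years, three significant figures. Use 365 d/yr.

Hydraulic gradient i = (250.00 − 249.95) / 49.6 = 0.05 / 49.6 = 0.001008
Specific discharge q = 10.9 × 0.001008 = 0.01099 m/d
v = Ki/n = 10.9·0.001008/0.09 = 0.1221 m/d
t = L / v = 69.6 / 0.1221 = 570.1 d
   = 570.1 / 365 = 1.56 yr

1.56 years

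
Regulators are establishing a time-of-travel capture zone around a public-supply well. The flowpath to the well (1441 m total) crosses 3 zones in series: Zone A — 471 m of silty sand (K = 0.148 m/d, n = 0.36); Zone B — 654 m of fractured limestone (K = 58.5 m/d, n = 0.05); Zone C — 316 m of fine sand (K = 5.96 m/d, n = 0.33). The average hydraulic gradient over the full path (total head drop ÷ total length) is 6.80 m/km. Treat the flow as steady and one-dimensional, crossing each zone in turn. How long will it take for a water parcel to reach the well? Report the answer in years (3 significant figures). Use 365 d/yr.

278 years

Steady 1-D flow in series ⇒ the Darcy flux q is identical in every zone and the zone head losses add (resistances L/K in series).
Σ(L/K) = 471/0.148 + 654/58.5 + 316/5.96 = 3182 + 11.18 + 53.02 = 3247 d
K_eq = L_total / Σ(L/K) = 1441 / 3247 = 0.4438 m/d
q = K_eq · i = 0.4438 × 0.0068 = 0.003018 m/d (same in every zone)
Zone A: v = q/n = 0.003018/0.36 = 0.008384 m/d → t_A = 471/0.008384 = 56180 d
Zone B: v = q/n = 0.003018/0.05 = 0.06036 m/d → t_B = 654/0.06036 = 10830 d
Zone C: v = q/n = 0.003018/0.33 = 0.009146 m/d → t_C = 316/0.009146 = 34550 d
Total t = 56180 + 10830 + 34550 = 101600 d
   = 101600 / 365 = 278 yr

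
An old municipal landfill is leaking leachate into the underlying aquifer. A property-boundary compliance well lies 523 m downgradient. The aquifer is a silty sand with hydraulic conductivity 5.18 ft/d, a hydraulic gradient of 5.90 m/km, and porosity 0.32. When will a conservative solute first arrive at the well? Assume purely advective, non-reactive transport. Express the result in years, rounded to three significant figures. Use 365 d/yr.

K = 5.18 ft/d × 0.3048 = 1.579 m/d
Specific discharge q = 1.579 × 0.0059 = 0.009315 m/d
Seepage velocity v = q / n = 0.009315 / 0.32 = 0.02911 m/d
t = L / v = 523 / 0.02911 = 17970 d
   = 17970 / 365 = 49.2 yr

49.2 years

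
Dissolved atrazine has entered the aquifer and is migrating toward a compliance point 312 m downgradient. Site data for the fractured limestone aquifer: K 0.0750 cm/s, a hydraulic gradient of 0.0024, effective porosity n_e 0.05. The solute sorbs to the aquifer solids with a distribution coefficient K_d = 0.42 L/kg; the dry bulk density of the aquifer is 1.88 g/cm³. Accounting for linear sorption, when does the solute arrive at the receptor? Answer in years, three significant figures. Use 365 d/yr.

4.61 years

K = 0.0750 cm/s × 864 = 64.80 m/d
Darcy flux q = K·i = 64.80 × 0.0024 = 0.1555 m/d
Seepage velocity v = q / n = 0.1555 / 0.05 = 3.110 m/d
Retardation R = 1 + ρ_b·K_d/n = 1 + 1.88×0.42/0.05 = 16.79
Contaminant velocity v_c = v/R = 3.110/16.79 = 0.1852 m/d
t = L/v_c = 312/0.1852 = 1684 d
   = 1684/365 = 4.61 yr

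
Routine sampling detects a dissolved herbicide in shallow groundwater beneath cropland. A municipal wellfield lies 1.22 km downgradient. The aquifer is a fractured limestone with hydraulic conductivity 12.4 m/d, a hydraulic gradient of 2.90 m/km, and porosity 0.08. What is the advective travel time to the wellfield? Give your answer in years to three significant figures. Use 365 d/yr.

Specific discharge q = 12.4 × 0.0029 = 0.03596 m/d
v = Ki/n = 12.4·0.0029/0.08 = 0.4495 m/d
L = 1.22 km = 1220 m
t = L / v = 1220 / 0.4495 = 2714 d
   = 2714 / 365 = 7.44 yr

7.44 years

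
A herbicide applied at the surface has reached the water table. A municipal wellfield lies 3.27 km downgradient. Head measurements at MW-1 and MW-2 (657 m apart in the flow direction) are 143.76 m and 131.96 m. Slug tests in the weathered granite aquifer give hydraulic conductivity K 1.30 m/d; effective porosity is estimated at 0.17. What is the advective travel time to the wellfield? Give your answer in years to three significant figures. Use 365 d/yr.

65.2 years

Hydraulic gradient i = (143.76 − 131.96) / 657 = 11.80 / 657 = 0.01796
Darcy flux q = K·i = 1.30 × 0.01796 = 0.02335 m/d
v_s = q/n_e = 0.02335/0.17 = 0.1373 m/d
L = 3.27 km = 3270 m
t = L / v = 3270 / 0.1373 = 23810 d
   = 23810 / 365 = 65.2 yr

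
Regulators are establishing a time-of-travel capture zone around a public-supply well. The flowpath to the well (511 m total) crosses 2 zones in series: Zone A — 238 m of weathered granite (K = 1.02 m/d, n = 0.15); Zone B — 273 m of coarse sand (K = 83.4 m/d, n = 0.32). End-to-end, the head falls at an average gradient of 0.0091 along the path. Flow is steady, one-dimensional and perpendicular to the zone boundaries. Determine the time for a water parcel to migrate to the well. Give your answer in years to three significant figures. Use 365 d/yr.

17.2 years

For zones in series the flux q is common to all zones; the equivalent conductivity is the harmonic (thickness-weighted) mean, K_eq = L_total / Σ(L_j/K_j).
Σ(L/K) = 238/1.02 + 273/83.4 = 233.3 + 3.273 = 236.6 d
K_eq = L_total / Σ(L/K) = 511 / 236.6 = 2.160 m/d
q = K_eq · i = 2.160 × 0.0091 = 0.01965 m/d (same in every zone)
Zone A: v = q/n = 0.01965/0.15 = 0.1310 m/d → t_A = 238/0.1310 = 1816 d
Zone B: v = q/n = 0.01965/0.32 = 0.06142 m/d → t_B = 273/0.06142 = 4445 d
Total t = 1816 + 4445 = 6262 d
   = 6262 / 365 = 17.2 yr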